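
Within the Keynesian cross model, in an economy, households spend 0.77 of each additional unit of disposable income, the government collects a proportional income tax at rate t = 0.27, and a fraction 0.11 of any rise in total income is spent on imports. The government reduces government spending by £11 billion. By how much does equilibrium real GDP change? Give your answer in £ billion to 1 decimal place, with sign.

−£20.1 billion

Spending multiplier = 1/(1 − c(1−t) + m) = 1/(1 − 0.77×0.73 + 0.11) = 1/0.5479 ≈ 1.825.
ΔY = k × ΔG = (−£11 billion) / 0.5479 ≈ −£20.1 billion.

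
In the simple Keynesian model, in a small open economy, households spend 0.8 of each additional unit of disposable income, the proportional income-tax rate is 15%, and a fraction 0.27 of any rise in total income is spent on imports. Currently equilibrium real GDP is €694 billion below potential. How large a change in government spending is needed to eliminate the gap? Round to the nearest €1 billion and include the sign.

Spending multiplier = 1/(1 − c(1−t) + m) = 1/(1 − 0.8×0.85 + 0.27) = 1/0.59 ≈ 1.695.
Need ΔY = +€694 billion, so ΔG = ΔY/k = (+€694 billion) × 0.59 ≈ +€409 billion.
The government should increase government spending by €409 billion.

+€409 billion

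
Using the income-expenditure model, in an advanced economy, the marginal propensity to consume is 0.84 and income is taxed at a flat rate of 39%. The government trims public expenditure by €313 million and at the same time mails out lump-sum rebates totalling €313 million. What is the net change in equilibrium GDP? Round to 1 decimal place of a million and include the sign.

−€102.7 million

Expenditure multiplier = 1/(1 − c(1−t)) = 1/(1 − 0.84×0.61) = 1/0.4876 ≈ 2.051.
ΔG contributes k·ΔG = (−€313 million) / 0.4876 ≈ −€641.9 million.
ΔT of −€313 million changes first-round spending by −c·ΔT = +€262.92 million, contributing k·(−c·ΔT) = (+€262.92 million) / 0.4876 ≈ +€539.2 million.
Net ΔY = k(ΔG − c·ΔT) = (−€50.08 million) / 0.4876 ≈ −€102.7 million.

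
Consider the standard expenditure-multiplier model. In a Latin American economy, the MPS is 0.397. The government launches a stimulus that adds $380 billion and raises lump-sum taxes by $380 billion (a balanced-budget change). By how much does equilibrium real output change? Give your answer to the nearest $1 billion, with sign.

+$380 billion

MPC = 1 − MPS = 1 − 0.397 = 0.603.
Expenditure multiplier = 1/(1 − MPC) = 1/(1 − 0.603) = 1/0.397 ≈ 2.519.
ΔG contributes k·ΔG = (+$380 billion) / 0.397 ≈ +$957.2 billion.
ΔT of +$380 billion changes first-round spending by −c·ΔT = −$229.14 billion, contributing k·(−c·ΔT) = (−$229.14 billion) / 0.397 ≈ −$577.2 billion.
With ΔG = ΔT and no other leakages, the balanced-budget multiplier is 1, so ΔY = ΔG = +$380 billion.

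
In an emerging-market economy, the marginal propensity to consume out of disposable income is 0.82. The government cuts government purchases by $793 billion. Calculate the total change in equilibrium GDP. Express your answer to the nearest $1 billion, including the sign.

−$4,406 billion

Spending multiplier = 1/(1 − MPC) = 1/(1 − 0.82) = 1/0.18 ≈ 5.556.
ΔY = k × ΔG = (−$793 billion) / 0.18 ≈ −$4,406 billion.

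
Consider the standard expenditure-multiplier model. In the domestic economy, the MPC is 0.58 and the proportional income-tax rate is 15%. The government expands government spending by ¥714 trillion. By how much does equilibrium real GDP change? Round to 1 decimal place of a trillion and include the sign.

+¥1,408.3 trillion

Expenditure multiplier = 1/(1 − c(1−t)) = 1/(1 − 0.58×0.85) = 1/0.507 ≈ 1.972.
ΔY = k × ΔG = (+¥714 trillion) / 0.507 ≈ +¥1,408.3 trillion.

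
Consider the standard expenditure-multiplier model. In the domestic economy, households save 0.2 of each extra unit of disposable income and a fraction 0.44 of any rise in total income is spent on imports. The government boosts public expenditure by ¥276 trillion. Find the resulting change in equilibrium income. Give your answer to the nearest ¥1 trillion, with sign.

+¥431 trillion

MPC = 1 − MPS = 1 − 0.2 = 0.8.
Spending multiplier = 1/(1 − c + m) = 1/(1 − 0.8 + 0.44) = 1/0.64 ≈ 1.563.
ΔY = k × ΔG = (+¥276 trillion) / 0.64 ≈ +¥431 trillion.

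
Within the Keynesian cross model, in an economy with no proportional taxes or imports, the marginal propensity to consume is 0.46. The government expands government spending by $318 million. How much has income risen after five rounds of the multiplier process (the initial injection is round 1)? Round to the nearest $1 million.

$577 million

Round 1 adds ΔG = $318 million; each later round is MPC = 0.46 times the previous.
After 5 rounds: 318 + 146.28 + 67.2888 + 30.952848 + 14.23831008 = ΔG·(1 − c^5)/(1 − c) = 318 × (1 − 0.0205962976)/0.54 ≈ $577 million.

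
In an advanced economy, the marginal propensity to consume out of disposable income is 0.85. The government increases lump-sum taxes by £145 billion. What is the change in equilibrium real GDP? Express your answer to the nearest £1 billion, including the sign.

A lump-sum tax change of +£145 billion shifts disposable income by −£145 billion; first-round consumption changes by −c × ΔT = −0.85 × (+£145 billion) = −£123.25 billion.
Expenditure multiplier = 1/(1 − MPC) = 1/(1 − 0.85) = 1/0.15 ≈ 6.667.
The tax multiplier is −c × k ≈ −5.667, so ΔY = k × (−c·ΔT) = (−£123.25 billion) / 0.15 ≈ −£822 billion.

−£822 billion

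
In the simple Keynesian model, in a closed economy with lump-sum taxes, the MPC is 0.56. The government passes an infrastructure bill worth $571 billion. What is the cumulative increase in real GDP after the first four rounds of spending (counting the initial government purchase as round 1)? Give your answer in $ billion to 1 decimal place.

$1,170.1 billion

Round 1 adds ΔG = $571 billion; each later round is MPC = 0.56 times the previous.
After 4 rounds: 571 + 319.76 + 179.0656 + 100.276736 = ΔG·(1 − c^4)/(1 − c) = 571 × (1 − 0.09834496)/0.44 ≈ $1,170.1 billion.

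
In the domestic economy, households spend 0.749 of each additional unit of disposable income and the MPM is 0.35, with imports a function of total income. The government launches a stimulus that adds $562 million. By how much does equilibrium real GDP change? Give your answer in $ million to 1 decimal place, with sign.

+$935.1 million

Government-spending multiplier = 1/(1 − c + m) = 1/(1 − 0.749 + 0.35) = 1/0.601 ≈ 1.664.
ΔY = k × ΔG = (+$562 million) / 0.601 ≈ +$935.1 million.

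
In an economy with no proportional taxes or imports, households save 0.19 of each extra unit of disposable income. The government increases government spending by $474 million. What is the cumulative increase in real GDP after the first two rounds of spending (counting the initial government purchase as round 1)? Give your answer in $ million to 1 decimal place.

MPC = 1 − MPS = 1 − 0.19 = 0.81.
Round 1 adds ΔG = $474 million; each later round is MPC = 0.81 times the previous.
After 2 rounds: 474 + 383.94 = ΔG·(1 − c^2)/(1 − c) = 474 × (1 − 0.6561)/0.19 ≈ $857.9 million.

$857.9 million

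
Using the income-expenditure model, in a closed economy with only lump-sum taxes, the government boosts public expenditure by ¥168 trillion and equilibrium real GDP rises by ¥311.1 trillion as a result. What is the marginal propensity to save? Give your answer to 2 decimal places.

0.54

Implied spending multiplier k = ΔY/ΔG = 311.1/168 ≈ 1.8518.
Since k = 1/(1 − MPC), MPC = 1 − 1/k = 1 − ΔG/ΔY = 1 − 168/311.1 ≈ 0.46.
MPS = 1 − MPC = 0.54.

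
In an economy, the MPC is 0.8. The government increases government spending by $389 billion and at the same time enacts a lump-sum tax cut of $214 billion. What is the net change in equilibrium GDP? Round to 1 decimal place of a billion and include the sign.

+$2,801.0 billion

Expenditure multiplier = 1/(1 − MPC) = 1/(1 − 0.8) = 1/0.2 = 5.
ΔG contributes k·ΔG = (+$389 billion) / 0.2 = +$1,945 billion.
ΔT of −$214 billion changes first-round spending by −c·ΔT = +$171.2 billion, contributing k·(−c·ΔT) = (+$171.2 billion) / 0.2 = +$856 billion.
Net ΔY = k(ΔG − c·ΔT) = (+$560.2 billion) / 0.2 = +$2,801 billion.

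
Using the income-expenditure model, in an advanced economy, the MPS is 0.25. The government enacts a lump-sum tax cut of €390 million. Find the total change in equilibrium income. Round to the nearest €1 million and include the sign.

+€1,170 million

MPC = 1 − MPS = 1 − 0.25 = 0.75.
A lump-sum tax change of −€390 million shifts disposable income by +€390 million; first-round consumption changes by −c × ΔT = −0.75 × (−€390 million) = +€292.5 million.
Expenditure multiplier = 1/(1 − MPC) = 1/(1 − 0.75) = 1/0.25 = 4.
The tax multiplier is −c × k = −3, so ΔY = k × (−c·ΔT) = (+€292.5 million) / 0.25 = +€1,170 million.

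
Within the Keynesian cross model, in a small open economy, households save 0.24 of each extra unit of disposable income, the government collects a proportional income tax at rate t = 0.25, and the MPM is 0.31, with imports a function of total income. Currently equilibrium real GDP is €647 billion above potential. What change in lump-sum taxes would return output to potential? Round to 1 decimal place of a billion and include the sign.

MPC = 1 − MPS = 1 − 0.24 = 0.76.
Spending multiplier = 1/(1 − c(1−t) + m) = 1/(1 − 0.76×0.75 + 0.31) = 1/0.74 ≈ 1.351.
Tax multiplier = −c·k = −0.76/0.74 ≈ −1.027. Need ΔY = −€647 billion, so ΔT = ΔY/(−c·k) = −(−€647 billion) × 0.74 / 0.76 ≈ +€630 billion.
The government should raise lump-sum taxes by €630 billion.

+€630.0 billion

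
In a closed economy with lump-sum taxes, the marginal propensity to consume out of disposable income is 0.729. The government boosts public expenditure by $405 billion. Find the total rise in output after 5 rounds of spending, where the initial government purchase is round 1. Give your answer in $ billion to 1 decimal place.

Round 1 adds ΔG = $405 billion; each later round is MPC = 0.729 times the previous.
After 5 rounds: 405 + 295.245 + 215.233605 + 156.905298045 + 114.383962274805 = ΔG·(1 − c^5)/(1 − c) = 405 × (1 − 0.205891132094649)/0.271 ≈ $1,186.8 billion.

$1,186.8 billion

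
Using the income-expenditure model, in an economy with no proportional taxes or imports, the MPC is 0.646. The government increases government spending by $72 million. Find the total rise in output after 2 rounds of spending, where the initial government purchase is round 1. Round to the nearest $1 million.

$119 million

Round 1 adds ΔG = $72 million; each later round is MPC = 0.646 times the previous.
After 2 rounds: 72 + 46.512 = ΔG·(1 − c^2)/(1 − c) = 72 × (1 − 0.417316)/0.354 ≈ $119 million.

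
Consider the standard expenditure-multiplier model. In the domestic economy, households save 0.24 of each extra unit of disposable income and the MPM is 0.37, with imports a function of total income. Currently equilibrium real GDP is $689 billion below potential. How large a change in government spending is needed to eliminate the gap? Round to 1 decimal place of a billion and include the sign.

+$420.3 billion

MPC = 1 − MPS = 1 − 0.24 = 0.76.
Spending multiplier = 1/(1 − c + m) = 1/(1 − 0.76 + 0.37) = 1/0.61 ≈ 1.639.
Need ΔY = +$689 billion, so ΔG = ΔY/k = (+$689 billion) × 0.61 ≈ +$420.3 billion.
The government should increase government spending by $420.3 billion.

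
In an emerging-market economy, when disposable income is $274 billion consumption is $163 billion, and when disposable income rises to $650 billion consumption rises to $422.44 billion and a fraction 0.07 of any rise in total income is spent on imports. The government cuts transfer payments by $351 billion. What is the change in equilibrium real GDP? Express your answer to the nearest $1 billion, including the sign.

−$637 billion

MPC = ΔC/ΔYd = (422.44 − 163)/(650 − 274) = 259.44/376 = 0.69.
The transfer change shifts disposable income by −$351 billion, so first-round consumption changes by c·ΔTR = 0.69 × (−$351 billion) = −$242.19 billion.
Expenditure multiplier = 1/(1 − c + m) = 1/(1 − 0.69 + 0.07) = 1/0.38 ≈ 2.632.
The transfer multiplier is c × k ≈ 1.816, so ΔY = k × (c·ΔTR) = (−$242.19 billion) / 0.38 ≈ −$637 billion.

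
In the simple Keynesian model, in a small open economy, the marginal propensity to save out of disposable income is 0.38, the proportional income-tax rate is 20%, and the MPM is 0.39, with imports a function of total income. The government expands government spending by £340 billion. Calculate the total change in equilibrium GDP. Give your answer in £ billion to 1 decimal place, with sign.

MPC = 1 − MPS = 1 − 0.38 = 0.62.
Expenditure multiplier = 1/(1 − c(1−t) + m) = 1/(1 − 0.62×0.8 + 0.39) = 1/0.894 ≈ 1.119.
ΔY = k × ΔG = (+£340 billion) / 0.894 ≈ +£380.3 billion.

+£380.3 billion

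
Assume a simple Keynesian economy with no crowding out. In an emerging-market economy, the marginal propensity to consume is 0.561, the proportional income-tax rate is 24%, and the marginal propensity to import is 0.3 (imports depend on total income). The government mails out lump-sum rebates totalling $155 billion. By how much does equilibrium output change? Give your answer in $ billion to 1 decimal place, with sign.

A lump-sum tax change of −$155 billion shifts disposable income by +$155 billion; first-round consumption changes by −c × ΔT = −0.561 × (−$155 billion) = +$86.955 billion.
Expenditure multiplier = 1/(1 − c(1−t) + m) = 1/(1 − 0.561×0.76 + 0.3) = 1/0.87364 ≈ 1.145.
The tax multiplier is −c × k ≈ −0.642, so ΔY = k × (−c·ΔT) = (+$86.955 billion) / 0.87364 ≈ +$99.5 billion.

+$99.5 billion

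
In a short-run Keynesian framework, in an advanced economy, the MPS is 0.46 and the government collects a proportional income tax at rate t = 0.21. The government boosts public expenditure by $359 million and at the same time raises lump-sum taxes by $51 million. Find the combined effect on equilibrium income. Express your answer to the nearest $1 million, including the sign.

+$578 million

MPC = 1 − MPS = 1 − 0.46 = 0.54.
Expenditure multiplier = 1/(1 − c(1−t)) = 1/(1 − 0.54×0.79) = 1/0.5734 ≈ 1.744.
ΔG contributes k·ΔG = (+$359 million) / 0.5734 ≈ +$626.1 million.
ΔT of +$51 million changes first-round spending by −c·ΔT = −$27.54 million, contributing k·(−c·ΔT) = (−$27.54 million) / 0.5734 ≈ −$48 million.
Net ΔY = k(ΔG − c·ΔT) = (+$331.46 million) / 0.5734 ≈ +$578 million.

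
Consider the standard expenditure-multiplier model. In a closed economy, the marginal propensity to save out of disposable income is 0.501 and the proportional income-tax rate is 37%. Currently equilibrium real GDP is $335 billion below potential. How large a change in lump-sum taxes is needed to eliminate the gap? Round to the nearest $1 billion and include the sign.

−$460 billion

MPC = 1 − MPS = 1 − 0.501 = 0.499.
Spending multiplier = 1/(1 − c(1−t)) = 1/(1 − 0.499×0.63) = 1/0.68563 ≈ 1.459.
Tax multiplier = −c·k = −0.499/0.68563 ≈ −0.728. Need ΔY = +$335 billion, so ΔT = ΔY/(−c·k) = −(+$335 billion) × 0.68563 / 0.499 ≈ −$460 billion.
The government should cut lump-sum taxes by $460 billion.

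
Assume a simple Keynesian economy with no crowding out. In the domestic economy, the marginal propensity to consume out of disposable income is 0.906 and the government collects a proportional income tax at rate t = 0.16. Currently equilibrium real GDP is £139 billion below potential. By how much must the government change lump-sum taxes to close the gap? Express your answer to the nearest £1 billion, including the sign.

−£37 billion

Spending multiplier = 1/(1 − c(1−t)) = 1/(1 − 0.906×0.84) = 1/0.23896 ≈ 4.185.
Tax multiplier = −c·k = −0.906/0.23896 ≈ −3.791. Need ΔY = +£139 billion, so ΔT = ΔY/(−c·k) = −(+£139 billion) × 0.23896 / 0.906 ≈ −£37 billion.
The government should cut lump-sum taxes by £37 billion.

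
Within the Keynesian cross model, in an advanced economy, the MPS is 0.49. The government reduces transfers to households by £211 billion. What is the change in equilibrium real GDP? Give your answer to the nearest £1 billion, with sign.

−£220 billion

MPC = 1 − MPS = 1 − 0.49 = 0.51.
The transfer change shifts disposable income by −£211 billion, so first-round consumption changes by c·ΔTR = 0.51 × (−£211 billion) = −£107.61 billion.
Expenditure multiplier = 1/(1 − MPC) = 1/(1 − 0.51) = 1/0.49 ≈ 2.041.
The transfer multiplier is c × k ≈ 1.041, so ΔY = k × (c·ΔTR) = (−£107.61 billion) / 0.49 ≈ −£220 billion.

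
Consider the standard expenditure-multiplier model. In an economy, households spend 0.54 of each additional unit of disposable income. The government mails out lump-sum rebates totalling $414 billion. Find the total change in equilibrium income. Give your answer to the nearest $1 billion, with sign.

+$486 billion

A lump-sum tax change of −$414 billion shifts disposable income by +$414 billion; first-round consumption changes by −c × ΔT = −0.54 × (−$414 billion) = +$223.56 billion.
Expenditure multiplier = 1/(1 − MPC) = 1/(1 − 0.54) = 1/0.46 ≈ 2.174.
The tax multiplier is −c × k ≈ −1.174, so ΔY = k × (−c·ΔT) = (+$223.56 billion) / 0.46 = +$486 billion.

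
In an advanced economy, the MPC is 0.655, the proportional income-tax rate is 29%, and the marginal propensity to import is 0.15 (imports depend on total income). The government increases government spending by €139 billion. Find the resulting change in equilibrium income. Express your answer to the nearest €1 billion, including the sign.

+€203 billion

Government-spending multiplier = 1/(1 − c(1−t) + m) = 1/(1 − 0.655×0.71 + 0.15) = 1/0.68495 ≈ 1.46.
ΔY = k × ΔG = (+€139 billion) / 0.68495 ≈ +€203 billion.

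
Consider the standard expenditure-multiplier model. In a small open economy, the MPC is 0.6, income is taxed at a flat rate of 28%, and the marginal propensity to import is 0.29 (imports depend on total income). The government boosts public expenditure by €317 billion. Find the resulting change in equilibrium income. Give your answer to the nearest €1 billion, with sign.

+€369 billion

Spending multiplier = 1/(1 − c(1−t) + m) = 1/(1 − 0.6×0.72 + 0.29) = 1/0.858 ≈ 1.166.
ΔY = k × ΔG = (+€317 billion) / 0.858 ≈ +€369 billion.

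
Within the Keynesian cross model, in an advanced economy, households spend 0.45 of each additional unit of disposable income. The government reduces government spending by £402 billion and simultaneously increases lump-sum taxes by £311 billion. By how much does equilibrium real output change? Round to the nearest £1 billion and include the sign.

Expenditure multiplier = 1/(1 − MPC) = 1/(1 − 0.45) = 1/0.55 ≈ 1.818.
ΔG contributes k·ΔG = (−£402 billion) / 0.55 ≈ −£730.9 billion.
ΔT of +£311 billion changes first-round spending by −c·ΔT = −£139.95 billion, contributing k·(−c·ΔT) = (−£139.95 billion) / 0.55 ≈ −£254.5 billion.
Net ΔY = k(ΔG − c·ΔT) = (−£541.95 billion) / 0.55 ≈ −£985 billion.

−£985 billion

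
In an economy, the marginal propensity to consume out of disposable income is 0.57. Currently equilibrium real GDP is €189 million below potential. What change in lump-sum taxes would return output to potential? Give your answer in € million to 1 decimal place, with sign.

Spending multiplier = 1/(1 − MPC) = 1/(1 − 0.57) = 1/0.43 ≈ 2.326.
Tax multiplier = −c·k = −0.57/0.43 ≈ −1.326. Need ΔY = +€189 million, so ΔT = ΔY/(−c·k) = −(+€189 million) × 0.43 / 0.57 ≈ −€142.6 million.
The government should cut lump-sum taxes by €142.6 million.

−€142.6 million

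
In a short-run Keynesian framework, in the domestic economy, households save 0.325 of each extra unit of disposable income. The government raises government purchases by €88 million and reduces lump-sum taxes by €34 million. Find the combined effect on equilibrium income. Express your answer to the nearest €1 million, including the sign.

MPC = 1 − MPS = 1 − 0.325 = 0.675.
Expenditure multiplier = 1/(1 − MPC) = 1/(1 − 0.675) = 1/0.325 ≈ 3.077.
ΔG contributes k·ΔG = (+€88 million) / 0.325 ≈ +€270.8 million.
ΔT of −€34 million changes first-round spending by −c·ΔT = +€22.95 million, contributing k·(−c·ΔT) = (+€22.95 million) / 0.325 ≈ +€70.6 million.
Net ΔY = k(ΔG − c·ΔT) = (+€110.95 million) / 0.325 ≈ +€341 million.

+€341 million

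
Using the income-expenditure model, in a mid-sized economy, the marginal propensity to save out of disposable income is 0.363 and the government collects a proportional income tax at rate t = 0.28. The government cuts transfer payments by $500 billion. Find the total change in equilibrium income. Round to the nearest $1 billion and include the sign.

−$588 billion

MPC = 1 − MPS = 1 − 0.363 = 0.637.
The transfer change shifts disposable income by −$500 billion, so first-round consumption changes by c·ΔTR = 0.637 × (−$500 billion) = −$318.5 billion.
Expenditure multiplier = 1/(1 − c(1−t)) = 1/(1 − 0.637×0.72) = 1/0.54136 ≈ 1.847.
The transfer multiplier is c × k ≈ 1.177, so ΔY = k × (c·ΔTR) = (−$318.5 billion) / 0.54136 ≈ −$588 billion.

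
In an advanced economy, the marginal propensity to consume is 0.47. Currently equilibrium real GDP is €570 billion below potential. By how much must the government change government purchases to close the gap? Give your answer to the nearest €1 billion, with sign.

+€302 billion

Spending multiplier = 1/(1 − MPC) = 1/(1 − 0.47) = 1/0.53 ≈ 1.887.
Need ΔY = +€570 billion, so ΔG = ΔY/k = (+€570 billion) × 0.53 ≈ +€302 billion.
The government should increase government purchases by €302 billion.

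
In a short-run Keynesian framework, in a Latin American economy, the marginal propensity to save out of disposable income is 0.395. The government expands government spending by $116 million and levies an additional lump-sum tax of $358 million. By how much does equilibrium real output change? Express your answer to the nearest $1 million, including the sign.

MPC = 1 − MPS = 1 − 0.395 = 0.605.
Expenditure multiplier = 1/(1 − MPC) = 1/(1 − 0.605) = 1/0.395 ≈ 2.532.
ΔG contributes k·ΔG = (+$116 million) / 0.395 ≈ +$293.7 million.
ΔT of +$358 million changes first-round spending by −c·ΔT = −$216.59 million, contributing k·(−c·ΔT) = (−$216.59 million) / 0.395 ≈ −$548.3 million.
Net ΔY = k(ΔG − c·ΔT) = (−$100.59 million) / 0.395 ≈ −$255 million.

−$255 million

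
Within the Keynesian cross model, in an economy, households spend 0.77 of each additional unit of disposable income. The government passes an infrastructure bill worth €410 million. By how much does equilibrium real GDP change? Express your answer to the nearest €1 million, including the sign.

+€1,783 million

Government-spending multiplier = 1/(1 − MPC) = 1/(1 − 0.77) = 1/0.23 ≈ 4.348.
ΔY = k × ΔG = (+€410 million) / 0.23 ≈ +€1,783 million.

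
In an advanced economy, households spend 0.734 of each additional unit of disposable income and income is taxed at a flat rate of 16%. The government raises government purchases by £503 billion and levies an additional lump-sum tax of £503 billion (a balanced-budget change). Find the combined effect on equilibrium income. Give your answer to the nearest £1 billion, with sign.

Expenditure multiplier = 1/(1 − c(1−t)) = 1/(1 − 0.734×0.84) = 1/0.38344 ≈ 2.608.
ΔG contributes k·ΔG = (+£503 billion) / 0.38344 ≈ +£1,311.8 billion.
ΔT of +£503 billion changes first-round spending by −c·ΔT = −£369.202 billion, contributing k·(−c·ΔT) = (−£369.202 billion) / 0.38344 ≈ −£962.9 billion.
Net ΔY = k(ΔG − c·ΔT) = (+£133.798 billion) / 0.38344 ≈ +£349 billion.

+£349 billion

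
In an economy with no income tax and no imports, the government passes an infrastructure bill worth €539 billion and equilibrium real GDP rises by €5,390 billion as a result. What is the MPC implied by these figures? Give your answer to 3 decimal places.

Implied spending multiplier k = ΔY/ΔG = 5,390/539 = 10.
Since k = 1/(1 − MPC), MPC = 1 − 1/k = 1 − ΔG/ΔY = 1 − 539/5,390 = 0.900.

0.900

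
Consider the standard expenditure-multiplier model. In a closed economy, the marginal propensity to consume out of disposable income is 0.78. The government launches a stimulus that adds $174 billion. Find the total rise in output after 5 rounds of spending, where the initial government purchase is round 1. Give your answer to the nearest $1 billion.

Round 1 adds ΔG = $174 billion; each later round is MPC = 0.78 times the previous.
After 5 rounds: 174 + 135.72 + 105.8616 + 82.572048 + 64.40619744 = ΔG·(1 − c^5)/(1 − c) = 174 × (1 − 0.2887174368)/0.22 ≈ $563 billion.

$563 billion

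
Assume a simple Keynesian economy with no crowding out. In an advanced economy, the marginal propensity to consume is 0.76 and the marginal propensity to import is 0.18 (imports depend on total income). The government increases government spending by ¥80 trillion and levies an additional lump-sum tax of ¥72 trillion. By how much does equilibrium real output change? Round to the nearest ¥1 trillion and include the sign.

+¥60 trillion

Expenditure multiplier = 1/(1 − c + m) = 1/(1 − 0.76 + 0.18) = 1/0.42 ≈ 2.381.
ΔG contributes k·ΔG = (+¥80 trillion) / 0.42 ≈ +¥190.5 trillion.
ΔT of +¥72 trillion changes first-round spending by −c·ΔT = −¥54.72 trillion, contributing k·(−c·ΔT) = (−¥54.72 trillion) / 0.42 ≈ −¥130.3 trillion.
Net ΔY = k(ΔG − c·ΔT) = (+¥25.28 trillion) / 0.42 ≈ +¥60 trillion.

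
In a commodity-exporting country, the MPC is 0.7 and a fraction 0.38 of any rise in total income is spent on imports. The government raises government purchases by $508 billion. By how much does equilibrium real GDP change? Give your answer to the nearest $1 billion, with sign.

+$747 billion

Expenditure multiplier = 1/(1 − c + m) = 1/(1 − 0.7 + 0.38) = 1/0.68 ≈ 1.471.
ΔY = k × ΔG = (+$508 billion) / 0.68 ≈ +$747 billion.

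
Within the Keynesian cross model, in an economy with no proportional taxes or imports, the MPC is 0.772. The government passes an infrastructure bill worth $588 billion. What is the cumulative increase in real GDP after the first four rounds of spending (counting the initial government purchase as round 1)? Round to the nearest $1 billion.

Round 1 adds ΔG = $588 billion; each later round is MPC = 0.772 times the previous.
After 4 rounds: 588 + 453.936 + 350.438592 + 270.538593024 = ΔG·(1 − c^4)/(1 − c) = 588 × (1 − 0.355196928256)/0.228 ≈ $1,663 billion.

$1,663 billion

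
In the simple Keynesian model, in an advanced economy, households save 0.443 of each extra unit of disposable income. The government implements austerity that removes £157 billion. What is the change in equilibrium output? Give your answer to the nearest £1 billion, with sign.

MPC = 1 − MPS = 1 − 0.443 = 0.557.
Expenditure multiplier = 1/(1 − MPC) = 1/(1 − 0.557) = 1/0.443 ≈ 2.257.
ΔY = k × ΔG = (−£157 billion) / 0.443 ≈ −£354 billion.

−£354 billion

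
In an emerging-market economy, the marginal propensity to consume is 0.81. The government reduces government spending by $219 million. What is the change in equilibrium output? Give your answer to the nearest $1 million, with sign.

−$1,153 million

Spending multiplier = 1/(1 − MPC) = 1/(1 − 0.81) = 1/0.19 ≈ 5.263.
ΔY = k × ΔG = (−$219 million) / 0.19 ≈ −$1,153 million.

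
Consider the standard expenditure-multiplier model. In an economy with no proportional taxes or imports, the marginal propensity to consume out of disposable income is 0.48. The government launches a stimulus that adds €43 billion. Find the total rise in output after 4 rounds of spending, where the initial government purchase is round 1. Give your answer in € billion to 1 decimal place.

Round 1 adds ΔG = €43 billion; each later round is MPC = 0.48 times the previous.
After 4 rounds: 43 + 20.64 + 9.9072 + 4.755456 = ΔG·(1 − c^4)/(1 − c) = 43 × (1 − 0.05308416)/0.52 ≈ €78.3 billion.

€78.3 billion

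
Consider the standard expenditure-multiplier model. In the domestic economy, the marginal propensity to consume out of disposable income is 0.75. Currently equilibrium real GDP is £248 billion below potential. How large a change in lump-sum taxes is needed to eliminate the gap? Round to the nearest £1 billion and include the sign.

−£83 billion

Spending multiplier = 1/(1 − MPC) = 1/(1 − 0.75) = 1/0.25 = 4.
Tax multiplier = −c·k = −0.75/0.25 = −3. Need ΔY = +£248 billion, so ΔT = ΔY/(−c·k) = −(+£248 billion) × 0.25 / 0.75 ≈ −£83 billion.
The government should cut lump-sum taxes by £83 billion.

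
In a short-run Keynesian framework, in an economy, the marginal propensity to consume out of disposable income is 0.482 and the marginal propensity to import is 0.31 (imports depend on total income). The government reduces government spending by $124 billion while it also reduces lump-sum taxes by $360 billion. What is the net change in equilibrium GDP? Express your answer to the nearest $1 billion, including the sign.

+$60 billion

Expenditure multiplier = 1/(1 − c + m) = 1/(1 − 0.482 + 0.31) = 1/0.828 ≈ 1.208.
ΔG contributes k·ΔG = (−$124 billion) / 0.828 ≈ −$149.8 billion.
ΔT of −$360 billion changes first-round spending by −c·ΔT = +$173.52 billion, contributing k·(−c·ΔT) = (+$173.52 billion) / 0.828 ≈ +$209.6 billion.
Net ΔY = k(ΔG − c·ΔT) = (+$49.52 billion) / 0.828 ≈ +$60 billion.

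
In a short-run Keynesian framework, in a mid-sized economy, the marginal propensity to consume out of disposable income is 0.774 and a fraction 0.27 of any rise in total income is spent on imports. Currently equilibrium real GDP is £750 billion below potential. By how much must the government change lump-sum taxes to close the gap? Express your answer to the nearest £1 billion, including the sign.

Spending multiplier = 1/(1 − c + m) = 1/(1 − 0.774 + 0.27) = 1/0.496 ≈ 2.016.
Tax multiplier = −c·k = −0.774/0.496 ≈ −1.56. Need ΔY = +£750 billion, so ΔT = ΔY/(−c·k) = −(+£750 billion) × 0.496 / 0.774 ≈ −£481 billion.
The government should cut lump-sum taxes by £481 billion.

−£481 billion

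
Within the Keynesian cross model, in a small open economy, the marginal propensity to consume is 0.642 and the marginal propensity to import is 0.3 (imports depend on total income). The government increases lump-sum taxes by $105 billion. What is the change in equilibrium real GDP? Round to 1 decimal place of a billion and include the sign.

A lump-sum tax change of +$105 billion shifts disposable income by −$105 billion; first-round consumption changes by −c × ΔT = −0.642 × (+$105 billion) = −$67.41 billion.
Expenditure multiplier = 1/(1 − c + m) = 1/(1 − 0.642 + 0.3) = 1/0.658 ≈ 1.52.
The tax multiplier is −c × k ≈ −0.976, so ΔY = k × (−c·ΔT) = (−$67.41 billion) / 0.658 ≈ −$102.4 billion.

−$102.4 billion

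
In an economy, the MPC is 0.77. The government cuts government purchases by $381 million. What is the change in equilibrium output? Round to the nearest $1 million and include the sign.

Government-spending multiplier = 1/(1 − MPC) = 1/(1 − 0.77) = 1/0.23 ≈ 4.348.
ΔY = k × ΔG = (−$381 million) / 0.23 ≈ −$1,657 million.

−$1,657 million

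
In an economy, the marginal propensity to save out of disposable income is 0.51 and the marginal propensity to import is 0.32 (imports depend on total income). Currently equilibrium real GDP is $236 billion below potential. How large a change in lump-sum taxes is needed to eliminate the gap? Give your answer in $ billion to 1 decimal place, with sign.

−$399.8 billion

MPC = 1 − MPS = 1 − 0.51 = 0.49.
Spending multiplier = 1/(1 − c + m) = 1/(1 − 0.49 + 0.32) = 1/0.83 ≈ 1.205.
Tax multiplier = −c·k = −0.49/0.83 ≈ −0.59. Need ΔY = +$236 billion, so ΔT = ΔY/(−c·k) = −(+$236 billion) × 0.83 / 0.49 ≈ −$399.8 billion.
The government should cut lump-sum taxes by $399.8 billion.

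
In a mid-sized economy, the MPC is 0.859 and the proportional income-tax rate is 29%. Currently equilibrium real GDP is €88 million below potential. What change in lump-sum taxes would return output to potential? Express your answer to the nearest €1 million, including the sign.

−€40 million

Spending multiplier = 1/(1 − c(1−t)) = 1/(1 − 0.859×0.71) = 1/0.39011 ≈ 2.563.
Tax multiplier = −c·k = −0.859/0.39011 ≈ −2.202. Need ΔY = +€88 million, so ΔT = ΔY/(−c·k) = −(+€88 million) × 0.39011 / 0.859 ≈ −€40 million.
The government should cut lump-sum taxes by €40 million.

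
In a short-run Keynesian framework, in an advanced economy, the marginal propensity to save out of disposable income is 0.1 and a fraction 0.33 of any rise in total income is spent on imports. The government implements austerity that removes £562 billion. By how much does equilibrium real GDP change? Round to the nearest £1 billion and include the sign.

MPC = 1 − MPS = 1 − 0.1 = 0.9.
Spending multiplier = 1/(1 − c + m) = 1/(1 − 0.9 + 0.33) = 1/0.43 ≈ 2.326.
ΔY = k × ΔG = (−£562 billion) / 0.43 ≈ −£1,307 billion.

−£1,307 billion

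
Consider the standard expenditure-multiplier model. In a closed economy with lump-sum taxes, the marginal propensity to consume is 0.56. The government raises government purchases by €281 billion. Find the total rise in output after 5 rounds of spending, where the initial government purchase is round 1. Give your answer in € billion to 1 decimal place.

€603.5 billion

Round 1 adds ΔG = €281 billion; each later round is MPC = 0.56 times the previous.
After 5 rounds: 281 + 157.36 + 88.1216 + 49.348096 + 27.63493376 = ΔG·(1 − c^5)/(1 − c) = 281 × (1 − 0.0550731776)/0.44 ≈ €603.5 billion.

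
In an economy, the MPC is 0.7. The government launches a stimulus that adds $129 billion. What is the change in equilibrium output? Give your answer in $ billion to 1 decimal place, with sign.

Expenditure multiplier = 1/(1 − MPC) = 1/(1 − 0.7) = 1/0.3 ≈ 3.333.
ΔY = k × ΔG = (+$129 billion) / 0.3 = +$430 billion.

+$430.0 billion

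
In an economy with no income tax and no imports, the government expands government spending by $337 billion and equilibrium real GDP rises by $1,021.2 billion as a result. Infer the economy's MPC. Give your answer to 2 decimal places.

0.67

Implied spending multiplier k = ΔY/ΔG = 1,021.2/337 ≈ 3.0303.
Since k = 1/(1 − MPC), MPC = 1 − 1/k = 1 − ΔG/ΔY = 1 − 337/1,021.2 ≈ 0.67.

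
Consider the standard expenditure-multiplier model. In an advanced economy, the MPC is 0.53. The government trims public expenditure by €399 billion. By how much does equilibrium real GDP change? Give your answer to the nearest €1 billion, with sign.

Government-spending multiplier = 1/(1 − MPC) = 1/(1 − 0.53) = 1/0.47 ≈ 2.128.
ΔY = k × ΔG = (−€399 billion) / 0.47 ≈ −€849 billion.

−€849 billion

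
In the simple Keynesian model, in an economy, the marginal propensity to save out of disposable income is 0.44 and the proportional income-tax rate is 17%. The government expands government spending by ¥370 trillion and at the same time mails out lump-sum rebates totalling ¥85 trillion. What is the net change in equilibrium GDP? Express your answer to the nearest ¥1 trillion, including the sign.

+¥780 trillion

MPC = 1 − MPS = 1 − 0.44 = 0.56.
Expenditure multiplier = 1/(1 − c(1−t)) = 1/(1 − 0.56×0.83) = 1/0.5352 ≈ 1.868.
ΔG contributes k·ΔG = (+¥370 trillion) / 0.5352 ≈ +¥691.3 trillion.
ΔT of −¥85 trillion changes first-round spending by −c·ΔT = +¥47.6 trillion, contributing k·(−c·ΔT) = (+¥47.6 trillion) / 0.5352 ≈ +¥88.9 trillion.
Net ΔY = k(ΔG − c·ΔT) = (+¥417.6 trillion) / 0.5352 ≈ +¥780 trillion.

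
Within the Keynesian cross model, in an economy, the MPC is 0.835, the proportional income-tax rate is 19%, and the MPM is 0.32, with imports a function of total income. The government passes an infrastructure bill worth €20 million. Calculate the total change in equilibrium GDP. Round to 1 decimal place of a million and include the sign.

+€31.1 million

Government-spending multiplier = 1/(1 − c(1−t) + m) = 1/(1 − 0.835×0.81 + 0.32) = 1/0.64365 ≈ 1.554.
ΔY = k × ΔG = (+€20 million) / 0.64365 ≈ +€31.1 million.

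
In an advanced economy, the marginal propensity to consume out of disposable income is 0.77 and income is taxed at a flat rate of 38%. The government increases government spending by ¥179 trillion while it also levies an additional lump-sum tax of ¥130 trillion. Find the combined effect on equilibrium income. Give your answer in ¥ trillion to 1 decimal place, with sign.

+¥151.0 trillion

Expenditure multiplier = 1/(1 − c(1−t)) = 1/(1 − 0.77×0.62) = 1/0.5226 ≈ 1.914.
ΔG contributes k·ΔG = (+¥179 trillion) / 0.5226 ≈ +¥342.5 trillion.
ΔT of +¥130 trillion changes first-round spending by −c·ΔT = −¥100.1 trillion, contributing k·(−c·ΔT) = (−¥100.1 trillion) / 0.5226 ≈ −¥191.5 trillion.
Net ΔY = k(ΔG − c·ΔT) = (+¥78.9 trillion) / 0.5226 ≈ +¥151 trillion.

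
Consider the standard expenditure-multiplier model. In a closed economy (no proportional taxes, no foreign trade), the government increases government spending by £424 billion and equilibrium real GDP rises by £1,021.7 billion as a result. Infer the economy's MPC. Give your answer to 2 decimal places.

Implied spending multiplier k = ΔY/ΔG = 1,021.7/424 ≈ 2.4097.
Since k = 1/(1 − MPC), MPC = 1 − 1/k = 1 − ΔG/ΔY = 1 − 424/1,021.7 ≈ 0.59.

0.59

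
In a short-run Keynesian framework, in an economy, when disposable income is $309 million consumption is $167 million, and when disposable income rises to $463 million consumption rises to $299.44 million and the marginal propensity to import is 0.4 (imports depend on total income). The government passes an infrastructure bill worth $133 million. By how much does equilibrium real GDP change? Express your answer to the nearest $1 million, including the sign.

+$246 million

MPC = ΔC/ΔYd = (299.44 − 167)/(463 − 309) = 132.44/154 = 0.86.
Spending multiplier = 1/(1 − c + m) = 1/(1 − 0.86 + 0.4) = 1/0.54 ≈ 1.852.
ΔY = k × ΔG = (+$133 million) / 0.54 ≈ +$246 million.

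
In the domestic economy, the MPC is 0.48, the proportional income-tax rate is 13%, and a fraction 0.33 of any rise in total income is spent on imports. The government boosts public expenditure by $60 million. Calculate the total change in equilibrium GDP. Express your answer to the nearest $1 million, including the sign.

Expenditure multiplier = 1/(1 − c(1−t) + m) = 1/(1 − 0.48×0.87 + 0.33) = 1/0.9124 ≈ 1.096.
ΔY = k × ΔG = (+$60 million) / 0.9124 ≈ +$66 million.

+$66 million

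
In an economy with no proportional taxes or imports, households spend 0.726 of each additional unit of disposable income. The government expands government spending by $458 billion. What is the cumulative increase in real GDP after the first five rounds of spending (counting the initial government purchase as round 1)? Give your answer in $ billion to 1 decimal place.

$1,334.4 billion

Round 1 adds ΔG = $458 billion; each later round is MPC = 0.726 times the previous.
After 5 rounds: 458 + 332.508 + 241.400808 + 175.256986608 + 127.236572277408 = ΔG·(1 − c^5)/(1 − c) = 458 × (1 − 0.201689413697376)/0.274 ≈ $1,334.4 billion.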